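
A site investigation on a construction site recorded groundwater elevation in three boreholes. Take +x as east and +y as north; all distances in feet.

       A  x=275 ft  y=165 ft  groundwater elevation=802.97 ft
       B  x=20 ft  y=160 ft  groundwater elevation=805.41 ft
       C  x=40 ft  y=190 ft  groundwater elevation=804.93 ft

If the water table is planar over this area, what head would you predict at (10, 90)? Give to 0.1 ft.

806.2 ft

Taking A as reference: B−A = (-255, -5, +2.44); C−A = (-235, 25, +1.96).
Solve a·Δx + b·Δy = Δh: det = (-255)·25 − (-235)·(-5) = -7550.
∂h/∂x = [(+2.44)·25 − (+1.96)·(-5)] / -7550 = -0.009377
∂h/∂y = [(-255)·(+1.96) − (-235)·(+2.44)] / -7550 = -0.009748
h(10, 90) = 802.97 + (-0.009377)·(-265) + (-0.009748)·(-75) = 802.97 +2.485 +0.731 = 806.186 ft.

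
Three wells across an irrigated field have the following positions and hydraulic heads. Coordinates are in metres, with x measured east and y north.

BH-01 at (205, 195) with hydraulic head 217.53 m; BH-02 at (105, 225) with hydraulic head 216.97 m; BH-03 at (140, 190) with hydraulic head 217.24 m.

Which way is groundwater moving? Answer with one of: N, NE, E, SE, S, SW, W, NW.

Three-point gradient (reference BH-01): Δ to BH-02 = (-100, 30, -0.56), Δ to BH-03 = (-65, -5, -0.29).
∂h/∂x = +0.004694, ∂h/∂y = -0.003020 (det = 2450).
Flow = −∇h = (-0.004694 east, +0.003020 north), which points northwest.

NW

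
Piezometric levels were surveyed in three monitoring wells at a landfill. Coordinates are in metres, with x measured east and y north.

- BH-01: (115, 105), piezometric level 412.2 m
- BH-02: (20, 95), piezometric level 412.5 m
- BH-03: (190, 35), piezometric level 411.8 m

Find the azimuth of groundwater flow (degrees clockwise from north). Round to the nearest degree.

Taking BH-01 as reference: BH-02−BH-01 = (-95, -10, +0.3); BH-03−BH-01 = (75, -70, -0.4).
Determinant of the coordinate differences = (-95)·(-70) − 75·(-10) = 7400.
∂h/∂x = [(+0.3)·(-70) − (-0.4)·(-10)] / 7400 = -0.003378
∂h/∂y = [(-95)·(-0.4) − 75·(+0.3)] / 7400 = +0.002095
Flow direction (−∇h) has components (+0.003378 E, -0.002095 N).
Azimuth = atan2(E, N) = atan2(+0.003378, -0.002095) = 121.8° ≈ 122°.

122°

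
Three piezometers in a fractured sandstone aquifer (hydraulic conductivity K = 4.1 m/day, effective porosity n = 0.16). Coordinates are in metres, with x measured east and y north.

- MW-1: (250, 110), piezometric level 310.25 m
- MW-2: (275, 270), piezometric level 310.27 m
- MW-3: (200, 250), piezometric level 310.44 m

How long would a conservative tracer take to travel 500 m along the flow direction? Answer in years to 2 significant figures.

22 years

Differences from MW-1: to MW-2 (Δx, Δy, Δh) = (25, 160, +0.02); to MW-3 = (-50, 140, +0.19).
Determinant of the coordinate differences = 25·140 − (-50)·160 = 11500.
∂h/∂x = [(+0.02)·140 − (+0.19)·160] / 11500 = -0.002400
∂h/∂y = [25·(+0.19) − (-50)·(+0.02)] / 11500 = +0.0005000
|∇h| = √(-0.002400² + 0.0005000²) = 0.002452
Seepage velocity v = K·i/n = 4.1 × 0.002452 / 0.16 = 0.06283 m/day.
t = 500 / 0.06283 = 7958 days = 21.8 years.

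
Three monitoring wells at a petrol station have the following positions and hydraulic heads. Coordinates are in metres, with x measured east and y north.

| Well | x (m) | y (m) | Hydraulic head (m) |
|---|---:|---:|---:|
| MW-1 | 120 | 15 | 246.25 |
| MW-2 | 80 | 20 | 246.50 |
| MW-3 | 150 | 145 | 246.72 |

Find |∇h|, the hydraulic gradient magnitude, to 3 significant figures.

0.00748

With h = a·x + b·y + c and MW-1 as origin, the differences give:
  (-40)·a + 5·b = +0.25
  30·a + 130·b = +0.47
Eliminate b (×130 and ×5, subtract): -5350·a = 30.150 → a = ∂h/∂x = -0.005636
Back-substitute: b = ∂h/∂y = +0.004916.
|∇h| = √(-0.005636² + 0.004916²) = 0.007479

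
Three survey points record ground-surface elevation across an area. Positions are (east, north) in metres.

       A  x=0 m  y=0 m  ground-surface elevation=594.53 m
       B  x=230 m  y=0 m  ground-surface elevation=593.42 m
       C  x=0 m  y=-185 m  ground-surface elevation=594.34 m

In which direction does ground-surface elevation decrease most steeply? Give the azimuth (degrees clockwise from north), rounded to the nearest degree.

∂z/∂x = (593.42 − 594.53) / (230 − 0) = -0.004826
∂z/∂y = (594.34 − 594.53) / (-185 − 0) = +0.001027
Steepest decrease is along −∇f: components (+0.004826 E, -0.001027 N).
Azimuth = atan2(+0.004826, -0.001027) = 102.0° ≈ 102°.

102°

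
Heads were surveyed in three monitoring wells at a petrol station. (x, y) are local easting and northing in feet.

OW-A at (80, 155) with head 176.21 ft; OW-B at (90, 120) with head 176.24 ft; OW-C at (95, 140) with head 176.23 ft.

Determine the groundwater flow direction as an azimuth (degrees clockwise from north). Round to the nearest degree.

315°

Taking OW-A as reference: OW-B−OW-A = (10, -35, +0.03); OW-C−OW-A = (15, -15, +0.02).
Determinant of the coordinate differences = 10·(-15) − 15·(-35) = 375.
∂h/∂x = [(+0.03)·(-15) − (+0.02)·(-35)] / 375 = +0.0006667
∂h/∂y = [10·(+0.02) − 15·(+0.03)] / 375 = -0.0006667
Flow direction (−∇h) has components (-0.0006667 E, +0.0006667 N).
Azimuth = atan2(E, N) = atan2(-0.0006667, +0.0006667) = 315.0° ≈ 315°.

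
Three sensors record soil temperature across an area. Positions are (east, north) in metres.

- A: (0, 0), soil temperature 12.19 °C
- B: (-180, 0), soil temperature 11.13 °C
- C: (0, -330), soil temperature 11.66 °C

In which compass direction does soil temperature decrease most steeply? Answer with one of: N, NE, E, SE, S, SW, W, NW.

∂T/∂x = (11.13 − 12.19) / (-180 − 0) = +0.005889
∂T/∂y = (11.66 − 12.19) / (-330 − 0) = +0.001606
Steepest decrease is along −∇f = (-0.005889 E, -0.001606 N) → west.

W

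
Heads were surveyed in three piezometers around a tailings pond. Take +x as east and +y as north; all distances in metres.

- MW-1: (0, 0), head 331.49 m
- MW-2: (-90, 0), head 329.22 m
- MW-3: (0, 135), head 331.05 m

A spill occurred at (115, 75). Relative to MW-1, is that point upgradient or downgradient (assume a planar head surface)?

upgradient

∂h/∂x = (329.22 − 331.49) / (-90 − 0) = +0.02522
∂h/∂y = (331.05 − 331.49) / (135 − 0) = -0.003259
Head at (115, 75) = 331.49 + (+0.02522)·(115) + (-0.003259)·(75) = 334.15 m.
That is higher than the 331.49 m at MW-1, so the point is upgradient.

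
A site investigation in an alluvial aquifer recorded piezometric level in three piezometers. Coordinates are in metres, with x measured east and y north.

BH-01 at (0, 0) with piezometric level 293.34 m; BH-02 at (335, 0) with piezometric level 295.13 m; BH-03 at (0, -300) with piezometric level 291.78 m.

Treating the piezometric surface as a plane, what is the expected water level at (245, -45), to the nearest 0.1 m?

∂h/∂x = (295.13 − 293.34) / (335 − 0) = +0.005343
∂h/∂y = (291.78 − 293.34) / (-300 − 0) = +0.005200
h(245, -45) = 293.34 + (+0.005343)·(245) + (+0.005200)·(-45) = 293.34 +1.309 -0.234 = 294.415 m.

294.4 m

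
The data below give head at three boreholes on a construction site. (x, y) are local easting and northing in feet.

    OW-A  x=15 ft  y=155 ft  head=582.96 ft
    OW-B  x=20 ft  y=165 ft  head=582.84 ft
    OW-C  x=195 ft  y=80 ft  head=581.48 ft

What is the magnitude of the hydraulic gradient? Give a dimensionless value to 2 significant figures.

0.013

Differences from OW-A: to OW-B (Δx, Δy, Δh) = (5, 10, -0.12); to OW-C = (180, -75, -1.48).
Determinant of the coordinate differences = 5·(-75) − 180·10 = -2175.
∂h/∂x = [(-0.12)·(-75) − (-1.48)·10] / -2175 = -0.01094
∂h/∂y = [5·(-1.48) − 180·(-0.12)] / -2175 = -0.006529
|∇h| = √(-0.01094² + -0.006529²) = 0.01274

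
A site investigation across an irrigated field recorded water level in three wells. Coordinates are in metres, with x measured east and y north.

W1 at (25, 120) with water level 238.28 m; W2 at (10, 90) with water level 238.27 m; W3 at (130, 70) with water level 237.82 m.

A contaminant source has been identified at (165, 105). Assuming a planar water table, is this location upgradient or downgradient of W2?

With h = a·x + b·y + c and W1 as origin, the differences give:
  (-15)·a + (-30)·b = -0.01
  105·a + (-50)·b = -0.46
Eliminate b (×(-50) and ×(-30), subtract): 3900·a = -13.300 → a = ∂h/∂x = -0.003410
Back-substitute: b = ∂h/∂y = +0.002038.
Head at (165, 105) = 238.28 + (-0.003410)·(140) + (+0.002038)·(-15) = 237.77 m.
That is lower than the 238.27 m at W2, so the point is downgradient.

downgradient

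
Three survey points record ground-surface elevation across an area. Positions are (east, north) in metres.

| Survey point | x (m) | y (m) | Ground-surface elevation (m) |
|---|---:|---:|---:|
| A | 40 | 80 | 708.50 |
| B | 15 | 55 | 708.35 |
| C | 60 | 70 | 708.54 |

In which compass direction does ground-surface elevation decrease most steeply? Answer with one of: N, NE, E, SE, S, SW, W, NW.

SW

Differences from A: to B (Δx, Δy, Δh) = (-25, -25, -0.15); to C = (20, -10, +0.04).
Determinant of the coordinate differences = (-25)·(-10) − 20·(-25) = 750.
∂z/∂x = [(-0.15)·(-10) − (+0.04)·(-25)] / 750 = +0.003333
∂z/∂y = [(-25)·(+0.04) − 20·(-0.15)] / 750 = +0.002667
Steepest decrease is along −∇f = (-0.003333 E, -0.002667 N) → southwest.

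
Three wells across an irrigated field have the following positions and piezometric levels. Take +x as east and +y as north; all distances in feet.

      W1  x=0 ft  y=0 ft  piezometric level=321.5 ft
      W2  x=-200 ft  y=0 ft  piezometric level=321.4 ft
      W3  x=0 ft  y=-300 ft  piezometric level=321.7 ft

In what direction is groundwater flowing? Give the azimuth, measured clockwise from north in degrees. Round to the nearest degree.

∂h/∂x = (321.4 − 321.5) / (-200 − 0) = +0.0005000
∂h/∂y = (321.7 − 321.5) / (-300 − 0) = -0.0006667
Flow direction (−∇h) has components (-0.0005000 E, +0.0006667 N).
Azimuth = atan2(E, N) = atan2(-0.0005000, +0.0006667) = 323.1° ≈ 323°.

323°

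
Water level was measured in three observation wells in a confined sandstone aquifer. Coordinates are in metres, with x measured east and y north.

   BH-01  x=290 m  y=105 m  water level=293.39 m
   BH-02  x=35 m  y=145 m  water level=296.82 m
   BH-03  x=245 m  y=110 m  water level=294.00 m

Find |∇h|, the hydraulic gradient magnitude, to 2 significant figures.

0.014

With h = a·x + b·y + c and BH-01 as origin, the differences give:
  (-255)·a + 40·b = +3.43
  (-45)·a + 5·b = +0.61
Eliminate b (×5 and ×40, subtract): 525·a = -7.250 → a = ∂h/∂x = -0.01381
Back-substitute: b = ∂h/∂y = -0.002286.
|∇h| = √(-0.01381² + -0.002286²) = 0.014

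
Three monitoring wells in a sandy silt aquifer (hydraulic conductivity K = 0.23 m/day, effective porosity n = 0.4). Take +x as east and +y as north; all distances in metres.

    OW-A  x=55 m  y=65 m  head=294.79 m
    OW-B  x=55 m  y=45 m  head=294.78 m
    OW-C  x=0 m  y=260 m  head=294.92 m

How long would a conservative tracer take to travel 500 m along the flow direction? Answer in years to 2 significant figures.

3100 years

Differences from OW-A: to OW-B (Δx, Δy, Δh) = (0, -20, -0.01); to OW-C = (-55, 195, +0.13).
Determinant of the coordinate differences = 0·195 − (-55)·(-20) = -1100.
∂h/∂x = [(-0.01)·195 − (+0.13)·(-20)] / -1100 = -0.0005909
∂h/∂y = [0·(+0.13) − (-55)·(-0.01)] / -1100 = +0.0005000
|∇h| = √(-0.0005909² + 0.0005000²) = 0.0007741
Seepage velocity v = K·i/n = 0.23 × 0.0007741 / 0.4 = 0.0004451 m/day.
t = 500 / 0.0004451 = 1.123e+06 days = 3.07e+03 years.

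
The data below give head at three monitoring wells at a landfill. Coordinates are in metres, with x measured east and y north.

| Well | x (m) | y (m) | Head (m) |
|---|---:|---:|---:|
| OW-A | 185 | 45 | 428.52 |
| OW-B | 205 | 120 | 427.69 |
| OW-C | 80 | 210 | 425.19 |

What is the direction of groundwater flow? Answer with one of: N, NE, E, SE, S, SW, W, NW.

Three-point gradient (reference OW-A): Δ to OW-B = (20, 75, -0.83), Δ to OW-C = (-105, 165, -3.33).
∂h/∂x = +0.01009, ∂h/∂y = -0.01376 (det = 11175).
Flow = −∇h = (-0.01009 east, +0.01376 north), which points northwest.

NW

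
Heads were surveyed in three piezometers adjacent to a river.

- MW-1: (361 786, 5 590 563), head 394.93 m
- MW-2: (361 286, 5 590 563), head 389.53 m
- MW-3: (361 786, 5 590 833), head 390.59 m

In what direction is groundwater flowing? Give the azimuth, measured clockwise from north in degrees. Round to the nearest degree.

∂h/∂x = (389.53 − 394.93) / (361286 − 361786) = +0.01080
∂h/∂y = (390.59 − 394.93) / (5590833 − 5590563) = -0.01607
Flow direction (−∇h) has components (-0.01080 E, +0.01607 N).
Azimuth = atan2(E, N) = atan2(-0.01080, +0.01607) = 326.1° ≈ 326°.

326°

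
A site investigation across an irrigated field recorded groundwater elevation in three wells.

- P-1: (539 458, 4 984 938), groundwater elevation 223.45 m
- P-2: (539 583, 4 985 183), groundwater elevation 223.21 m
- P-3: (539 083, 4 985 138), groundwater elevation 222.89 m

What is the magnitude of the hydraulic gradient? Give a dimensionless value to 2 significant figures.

Taking P-1 as reference: P-2−P-1 = (125, 245, -0.24); P-3−P-1 = (-375, 200, -0.56).
Determinant of the coordinate differences = 125·200 − (-375)·245 = 116875.
∂h/∂x = [(-0.24)·200 − (-0.56)·245] / 116875 = +0.0007632
∂h/∂y = [125·(-0.56) − (-375)·(-0.24)] / 116875 = -0.001369
|∇h| = √(0.0007632² + -0.001369²) = 0.001567

0.0016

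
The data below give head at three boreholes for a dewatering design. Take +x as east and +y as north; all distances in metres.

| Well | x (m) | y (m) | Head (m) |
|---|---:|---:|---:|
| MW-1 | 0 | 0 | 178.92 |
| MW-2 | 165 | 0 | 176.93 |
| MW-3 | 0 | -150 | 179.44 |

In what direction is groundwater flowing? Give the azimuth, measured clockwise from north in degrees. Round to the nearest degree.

074°

∂h/∂x = (176.93 − 178.92) / (165 − 0) = -0.01206
∂h/∂y = (179.44 − 178.92) / (-150 − 0) = -0.003467
Flow direction (−∇h) has components (+0.01206 E, +0.003467 N).
Azimuth = atan2(E, N) = atan2(+0.01206, +0.003467) = 74.0° ≈ 074°.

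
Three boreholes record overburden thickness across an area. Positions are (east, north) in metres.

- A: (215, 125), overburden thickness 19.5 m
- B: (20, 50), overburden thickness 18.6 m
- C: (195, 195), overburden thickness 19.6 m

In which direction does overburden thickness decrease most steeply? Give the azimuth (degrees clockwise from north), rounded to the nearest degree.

Differences from A: to B (Δx, Δy, Δh) = (-195, -75, -0.9); to C = (-20, 70, +0.1).
Solve a·Δx + b·Δy = Δd: det = (-195)·70 − (-20)·(-75) = -15150.
∂d/∂x = [(-0.9)·70 − (+0.1)·(-75)] / -15150 = +0.003663
∂d/∂y = [(-195)·(+0.1) − (-20)·(-0.9)] / -15150 = +0.002475
Steepest decrease is along −∇f: components (-0.003663 E, -0.002475 N).
Azimuth = atan2(-0.003663, -0.002475) = 236.0° ≈ 236°.

236°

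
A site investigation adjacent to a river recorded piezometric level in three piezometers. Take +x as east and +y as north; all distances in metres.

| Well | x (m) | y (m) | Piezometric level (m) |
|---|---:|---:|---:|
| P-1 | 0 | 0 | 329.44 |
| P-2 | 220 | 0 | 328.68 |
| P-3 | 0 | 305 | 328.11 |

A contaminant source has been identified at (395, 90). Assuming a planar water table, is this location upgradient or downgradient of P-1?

∂h/∂x = (328.68 − 329.44) / (220 − 0) = -0.003455
∂h/∂y = (328.11 − 329.44) / (305 − 0) = -0.004361
Head at (395, 90) = 329.44 + (-0.003455)·(395) + (-0.004361)·(90) = 327.68 m.
That is lower than the 329.44 m at P-1, so the point is downgradient.

downgradient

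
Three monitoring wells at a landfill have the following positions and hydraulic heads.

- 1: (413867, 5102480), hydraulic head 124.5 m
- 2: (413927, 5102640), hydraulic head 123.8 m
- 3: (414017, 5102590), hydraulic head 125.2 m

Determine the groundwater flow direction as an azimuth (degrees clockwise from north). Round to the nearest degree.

308°

Three-point gradient (reference 1): Δ to 2 = (60, 160, -0.7), Δ to 3 = (150, 110, +0.7).
∂h/∂x = +0.01086, ∂h/∂y = -0.008448 (det = -17400).
Flow direction (−∇h) has components (-0.01086 E, +0.008448 N).
Azimuth = atan2(E, N) = atan2(-0.01086, +0.008448) = 307.9° ≈ 308°.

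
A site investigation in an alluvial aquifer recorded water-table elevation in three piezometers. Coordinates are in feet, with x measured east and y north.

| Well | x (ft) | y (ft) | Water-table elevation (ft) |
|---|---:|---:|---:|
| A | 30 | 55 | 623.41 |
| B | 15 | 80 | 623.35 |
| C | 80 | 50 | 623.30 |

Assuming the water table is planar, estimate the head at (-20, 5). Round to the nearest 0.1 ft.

623.7 ft

Taking A as reference: B−A = (-15, 25, -0.06); C−A = (50, -5, -0.11).
Determinant of the coordinate differences = (-15)·(-5) − 50·25 = -1175.
∂h/∂x = [(-0.06)·(-5) − (-0.11)·25] / -1175 = -0.002596
∂h/∂y = [(-15)·(-0.11) − 50·(-0.06)] / -1175 = -0.003957
h(-20, 5) = 623.41 + (-0.002596)·(-50) + (-0.003957)·(-50) = 623.41 +0.130 +0.198 = 623.738 ft.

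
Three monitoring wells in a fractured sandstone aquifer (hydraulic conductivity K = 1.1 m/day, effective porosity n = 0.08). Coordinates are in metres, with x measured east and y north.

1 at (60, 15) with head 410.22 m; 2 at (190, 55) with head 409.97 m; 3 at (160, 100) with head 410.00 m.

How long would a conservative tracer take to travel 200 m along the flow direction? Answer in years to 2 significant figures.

22 years

Three-point gradient (reference 1): Δ to 2 = (130, 40, -0.25), Δ to 3 = (100, 85, -0.22).
∂h/∂x = -0.001766, ∂h/∂y = -0.0005106 (det = 7050).
|∇h| = √(-0.001766² + -0.0005106²) = 0.001838
Seepage velocity v = K·i/n = 1.1 × 0.001838 / 0.08 = 0.02527 m/day.
t = 200 / 0.02527 = 7915 days = 21.7 years.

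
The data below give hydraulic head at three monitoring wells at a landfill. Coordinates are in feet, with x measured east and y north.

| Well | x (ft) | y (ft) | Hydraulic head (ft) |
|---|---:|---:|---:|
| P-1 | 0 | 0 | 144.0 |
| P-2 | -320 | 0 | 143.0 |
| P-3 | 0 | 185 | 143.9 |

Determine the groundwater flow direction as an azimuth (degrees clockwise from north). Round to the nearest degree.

280°

∂h/∂x = (143.0 − 144.0) / (-320 − 0) = +0.003125
∂h/∂y = (143.9 − 144.0) / (185 − 0) = -0.0005405
Flow direction (−∇h) has components (-0.003125 E, +0.0005405 N).
Azimuth = atan2(E, N) = atan2(-0.003125, +0.0005405) = 279.8° ≈ 280°.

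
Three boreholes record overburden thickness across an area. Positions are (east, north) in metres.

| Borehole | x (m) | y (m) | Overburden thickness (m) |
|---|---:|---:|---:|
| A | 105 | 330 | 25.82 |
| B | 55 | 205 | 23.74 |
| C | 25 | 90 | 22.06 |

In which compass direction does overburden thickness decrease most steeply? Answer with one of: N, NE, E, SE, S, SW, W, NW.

SW

Taking A as reference: B−A = (-50, -125, -2.08); C−A = (-80, -240, -3.76).
Determinant of the coordinate differences = (-50)·(-240) − (-80)·(-125) = 2000.
∂d/∂x = [(-2.08)·(-240) − (-3.76)·(-125)] / 2000 = +0.01460
∂d/∂y = [(-50)·(-3.76) − (-80)·(-2.08)] / 2000 = +0.01080
Steepest decrease is along −∇f = (-0.01460 E, -0.01080 N) → southwest.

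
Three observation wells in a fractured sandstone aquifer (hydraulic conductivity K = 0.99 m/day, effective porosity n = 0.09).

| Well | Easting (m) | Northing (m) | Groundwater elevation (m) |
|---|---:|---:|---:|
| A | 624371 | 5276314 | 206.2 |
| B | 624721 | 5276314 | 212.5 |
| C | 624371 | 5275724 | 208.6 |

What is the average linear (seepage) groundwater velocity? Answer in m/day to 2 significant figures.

∂h/∂x = (212.5 − 206.2) / (624721 − 624371) = +0.01800
∂h/∂y = (208.6 − 206.2) / (5275724 − 5276314) = -0.004068
|∇h| = √(0.01800² + -0.004068²) = 0.01845
Seepage velocity v = K·i/n = 0.99 × 0.01845 / 0.09 = 0.203 m/day.

0.20 m/day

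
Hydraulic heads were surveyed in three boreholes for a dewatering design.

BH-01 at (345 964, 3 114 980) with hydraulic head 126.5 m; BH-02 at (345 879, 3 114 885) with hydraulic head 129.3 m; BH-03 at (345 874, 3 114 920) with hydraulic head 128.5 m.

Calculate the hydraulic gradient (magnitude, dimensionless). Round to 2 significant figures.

Differences from BH-01: to BH-02 (Δx, Δy, Δh) = (-85, -95, +2.8); to BH-03 = (-90, -60, +2.0).
Determinant of the coordinate differences = (-85)·(-60) − (-90)·(-95) = -3450.
∂h/∂x = [(+2.8)·(-60) − (+2.0)·(-95)] / -3450 = -0.006377
∂h/∂y = [(-85)·(+2.0) − (-90)·(+2.8)] / -3450 = -0.02377
|∇h| = √(-0.006377² + -0.02377²) = 0.02461

0.025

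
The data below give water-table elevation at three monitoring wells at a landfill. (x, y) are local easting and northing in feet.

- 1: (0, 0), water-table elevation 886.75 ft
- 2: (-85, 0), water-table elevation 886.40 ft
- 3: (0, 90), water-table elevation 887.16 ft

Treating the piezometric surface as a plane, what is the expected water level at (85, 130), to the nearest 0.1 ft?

∂h/∂x = (886.40 − 886.75) / (-85 − 0) = +0.004118
∂h/∂y = (887.16 − 886.75) / (90 − 0) = +0.004556
h(85, 130) = 886.75 + (+0.004118)·(85) + (+0.004556)·(130) = 886.75 +0.350 +0.592 = 887.692 ft.

887.7 ft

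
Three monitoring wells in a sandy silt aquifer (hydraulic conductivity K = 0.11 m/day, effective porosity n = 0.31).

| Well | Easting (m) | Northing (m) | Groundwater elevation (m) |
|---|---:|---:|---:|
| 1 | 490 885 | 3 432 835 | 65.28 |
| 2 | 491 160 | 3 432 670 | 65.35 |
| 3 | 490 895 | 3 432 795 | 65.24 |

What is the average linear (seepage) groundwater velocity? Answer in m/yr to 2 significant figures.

0.21 m/yr

Differences from 1: to 2 (Δx, Δy, Δh) = (275, -165, +0.07); to 3 = (10, -40, -0.04).
Determinant of the coordinate differences = 275·(-40) − 10·(-165) = -9350.
∂h/∂x = [(+0.07)·(-40) − (-0.04)·(-165)] / -9350 = +0.001005
∂h/∂y = [275·(-0.04) − 10·(+0.07)] / -9350 = +0.001251
|∇h| = √(0.001005² + 0.001251²) = 0.001605
Seepage velocity v = K·i/n = 0.11 × 0.001605 / 0.31 = 0.0005695 m/day = 0.208 m/yr.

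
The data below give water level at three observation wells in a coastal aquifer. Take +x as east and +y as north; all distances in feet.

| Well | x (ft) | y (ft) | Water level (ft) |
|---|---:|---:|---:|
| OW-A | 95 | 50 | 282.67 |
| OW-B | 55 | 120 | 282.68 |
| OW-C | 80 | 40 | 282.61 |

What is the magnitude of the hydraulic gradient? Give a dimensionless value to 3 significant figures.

0.00333

Taking OW-A as reference: OW-B−OW-A = (-40, 70, +0.01); OW-C−OW-A = (-15, -10, -0.06).
Determinant of the coordinate differences = (-40)·(-10) − (-15)·70 = 1450.
∂h/∂x = [(+0.01)·(-10) − (-0.06)·70] / 1450 = +0.002828
∂h/∂y = [(-40)·(-0.06) − (-15)·(+0.01)] / 1450 = +0.001759
|∇h| = √(0.002828² + 0.001759²) = 0.00333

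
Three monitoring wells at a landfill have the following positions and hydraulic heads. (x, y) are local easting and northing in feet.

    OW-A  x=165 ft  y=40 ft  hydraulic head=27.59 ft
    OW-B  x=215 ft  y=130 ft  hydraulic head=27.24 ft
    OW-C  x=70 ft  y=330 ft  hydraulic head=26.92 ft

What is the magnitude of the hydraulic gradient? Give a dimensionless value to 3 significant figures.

Taking OW-A as reference: OW-B−OW-A = (50, 90, -0.35); OW-C−OW-A = (-95, 290, -0.67).
Determinant of the coordinate differences = 50·290 − (-95)·90 = 23050.
∂h/∂x = [(-0.35)·290 − (-0.67)·90] / 23050 = -0.001787
∂h/∂y = [50·(-0.67) − (-95)·(-0.35)] / 23050 = -0.002896
|∇h| = √(-0.001787² + -0.002896²) = 0.003403

0.00340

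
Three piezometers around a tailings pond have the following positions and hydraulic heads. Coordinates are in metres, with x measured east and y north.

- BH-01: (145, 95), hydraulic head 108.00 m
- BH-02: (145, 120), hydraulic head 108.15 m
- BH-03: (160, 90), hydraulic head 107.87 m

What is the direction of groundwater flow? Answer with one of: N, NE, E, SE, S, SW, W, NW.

Taking BH-01 as reference: BH-02−BH-01 = (0, 25, +0.15); BH-03−BH-01 = (15, -5, -0.13).
Solve a·Δx + b·Δy = Δh: det = 0·(-5) − 15·25 = -375.
∂h/∂x = [(+0.15)·(-5) − (-0.13)·25] / -375 = -0.006667
∂h/∂y = [0·(-0.13) − 15·(+0.15)] / -375 = +0.006000
Flow = −∇h = (+0.006667 east, -0.006000 north), which points southeast.

SE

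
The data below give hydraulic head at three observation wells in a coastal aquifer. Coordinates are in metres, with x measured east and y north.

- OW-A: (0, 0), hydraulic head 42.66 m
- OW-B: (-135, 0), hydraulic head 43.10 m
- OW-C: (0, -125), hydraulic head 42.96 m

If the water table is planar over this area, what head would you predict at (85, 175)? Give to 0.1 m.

42.0 m

∂h/∂x = (43.10 − 42.66) / (-135 − 0) = -0.003259
∂h/∂y = (42.96 − 42.66) / (-125 − 0) = -0.002400
h(85, 175) = 42.66 + (-0.003259)·(85) + (-0.002400)·(175) = 42.66 -0.277 -0.420 = 41.963 m.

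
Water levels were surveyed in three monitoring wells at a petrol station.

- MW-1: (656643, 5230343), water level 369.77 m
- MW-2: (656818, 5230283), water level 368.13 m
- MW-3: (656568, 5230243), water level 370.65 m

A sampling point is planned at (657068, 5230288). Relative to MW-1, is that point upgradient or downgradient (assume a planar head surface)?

With h = a·x + b·y + c and MW-1 as origin, the differences give:
  175·a + (-60)·b = -1.64
  (-75)·a + (-100)·b = +0.88
Eliminate b (×(-100) and ×(-60), subtract): -22000·a = 216.800 → a = ∂h/∂x = -0.009855
Back-substitute: b = ∂h/∂y = -0.001409.
Head at (657068, 5230288) = 369.77 + (-0.009855)·(425) + (-0.001409)·(-55) = 365.66 m.
That is lower than the 369.77 m at MW-1, so the point is downgradient.

downgradient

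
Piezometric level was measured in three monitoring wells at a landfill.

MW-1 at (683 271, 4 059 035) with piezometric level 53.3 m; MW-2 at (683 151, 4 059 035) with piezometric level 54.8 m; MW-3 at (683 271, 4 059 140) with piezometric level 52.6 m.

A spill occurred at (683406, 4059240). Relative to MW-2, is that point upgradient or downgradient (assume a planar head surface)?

∂h/∂x = (54.8 − 53.3) / (683151 − 683271) = -0.01250
∂h/∂y = (52.6 − 53.3) / (4059140 − 4059035) = -0.006667
Head at (683406, 4059240) = 53.3 + (-0.01250)·(135) + (-0.006667)·(205) = 50.25 m.
That is lower than the 54.8 m at MW-2, so the point is downgradient.

downgradient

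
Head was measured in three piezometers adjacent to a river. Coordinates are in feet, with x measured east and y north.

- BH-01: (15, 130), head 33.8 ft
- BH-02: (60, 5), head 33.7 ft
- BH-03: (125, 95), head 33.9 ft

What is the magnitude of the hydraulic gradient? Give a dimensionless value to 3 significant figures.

Taking BH-01 as reference: BH-02−BH-01 = (45, -125, -0.1); BH-03−BH-01 = (110, -35, +0.1).
Solve a·Δx + b·Δy = Δh: det = 45·(-35) − 110·(-125) = 12175.
∂h/∂x = [(-0.1)·(-35) − (+0.1)·(-125)] / 12175 = +0.001314
∂h/∂y = [45·(+0.1) − 110·(-0.1)] / 12175 = +0.001273
|∇h| = √(0.001314² + 0.001273²) = 0.00183

0.00183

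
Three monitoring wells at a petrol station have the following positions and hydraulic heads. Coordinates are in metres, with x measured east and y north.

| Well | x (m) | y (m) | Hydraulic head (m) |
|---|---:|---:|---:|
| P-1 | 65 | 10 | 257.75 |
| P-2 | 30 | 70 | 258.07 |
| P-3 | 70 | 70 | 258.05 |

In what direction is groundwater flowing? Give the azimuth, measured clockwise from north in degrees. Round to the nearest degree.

With h = a·x + b·y + c and P-1 as origin, the differences give:
  (-35)·a + 60·b = +0.32
  5·a + 60·b = +0.30
Eliminate b (×60 and ×60, subtract): -2400·a = 1.200 → a = ∂h/∂x = -0.0005000
Back-substitute: b = ∂h/∂y = +0.005042.
Flow direction (−∇h) has components (+0.0005000 E, -0.005042 N).
Azimuth = atan2(E, N) = atan2(+0.0005000, -0.005042) = 174.3° ≈ 174°.

174°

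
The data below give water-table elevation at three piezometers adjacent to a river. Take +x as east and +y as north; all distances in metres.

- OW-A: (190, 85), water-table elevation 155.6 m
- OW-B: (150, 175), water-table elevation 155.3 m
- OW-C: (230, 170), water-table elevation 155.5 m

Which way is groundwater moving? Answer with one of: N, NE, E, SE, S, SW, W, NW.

Taking OW-A as reference: OW-B−OW-A = (-40, 90, -0.3); OW-C−OW-A = (40, 85, -0.1).
Determinant of the coordinate differences = (-40)·85 − 40·90 = -7000.
∂h/∂x = [(-0.3)·85 − (-0.1)·90] / -7000 = +0.002357
∂h/∂y = [(-40)·(-0.1) − 40·(-0.3)] / -7000 = -0.002286
Flow = −∇h = (-0.002357 east, +0.002286 north), which points northwest.

NW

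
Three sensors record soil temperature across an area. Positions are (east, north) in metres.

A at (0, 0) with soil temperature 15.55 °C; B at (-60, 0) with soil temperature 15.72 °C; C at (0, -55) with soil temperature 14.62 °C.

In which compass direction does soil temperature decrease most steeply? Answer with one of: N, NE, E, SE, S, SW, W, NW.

S

∂T/∂x = (15.72 − 15.55) / (-60 − 0) = -0.002833
∂T/∂y = (14.62 − 15.55) / (-55 − 0) = +0.01691
Steepest decrease is along −∇f = (+0.002833 E, -0.01691 N) → south.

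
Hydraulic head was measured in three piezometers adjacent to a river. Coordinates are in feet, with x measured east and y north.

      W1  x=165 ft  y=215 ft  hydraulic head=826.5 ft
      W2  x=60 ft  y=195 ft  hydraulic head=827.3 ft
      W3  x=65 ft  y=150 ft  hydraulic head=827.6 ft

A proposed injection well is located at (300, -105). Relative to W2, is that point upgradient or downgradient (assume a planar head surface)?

upgradient

With h = a·x + b·y + c and W1 as origin, the differences give:
  (-105)·a + (-20)·b = +0.8
  (-100)·a + (-65)·b = +1.1
Eliminate b (×(-65) and ×(-20), subtract): 4825·a = -30.00 → a = ∂h/∂x = -0.006218
Back-substitute: b = ∂h/∂y = -0.007358.
Head at (300, -105) = 826.5 + (-0.006218)·(135) + (-0.007358)·(-320) = 828.02 ft.
That is higher than the 827.3 ft at W2, so the point is upgradient.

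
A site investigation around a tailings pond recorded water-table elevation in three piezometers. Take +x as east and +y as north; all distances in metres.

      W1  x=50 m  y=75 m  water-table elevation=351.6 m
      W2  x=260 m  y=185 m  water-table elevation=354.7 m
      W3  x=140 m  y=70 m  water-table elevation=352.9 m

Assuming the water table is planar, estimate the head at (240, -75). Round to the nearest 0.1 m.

354.3 m

Three-point gradient (reference W1): Δ to W2 = (210, 110, +3.1), Δ to W3 = (90, -5, +1.3).
∂h/∂x = +0.01447, ∂h/∂y = +0.0005479 (det = -10950).
h(240, -75) = 351.6 + (+0.01447)·(190) + (+0.0005479)·(-150) = 351.6 +2.750 -0.082 = 354.268 m.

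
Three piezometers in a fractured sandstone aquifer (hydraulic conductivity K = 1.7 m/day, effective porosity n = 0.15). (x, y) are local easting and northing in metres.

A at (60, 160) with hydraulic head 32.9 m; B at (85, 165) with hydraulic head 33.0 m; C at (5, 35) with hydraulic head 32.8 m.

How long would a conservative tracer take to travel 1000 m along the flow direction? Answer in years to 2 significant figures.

56 years

Three-point gradient (reference A): Δ to B = (25, 5, +0.1), Δ to C = (-55, -125, -0.1).
∂h/∂x = +0.004211, ∂h/∂y = -0.001053 (det = -2850).
|∇h| = √(0.004211² + -0.001053²) = 0.004341
Seepage velocity v = K·i/n = 1.7 × 0.004341 / 0.15 = 0.0492 m/day.
t = 1000 / 0.0492 = 2.033e+04 days = 55.7 years.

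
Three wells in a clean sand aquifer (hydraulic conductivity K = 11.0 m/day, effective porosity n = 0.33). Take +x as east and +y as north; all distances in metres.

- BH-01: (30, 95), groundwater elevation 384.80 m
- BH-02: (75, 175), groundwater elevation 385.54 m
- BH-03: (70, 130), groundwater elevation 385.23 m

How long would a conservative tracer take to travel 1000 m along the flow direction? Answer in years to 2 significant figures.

10 years

Taking BH-01 as reference: BH-02−BH-01 = (45, 80, +0.74); BH-03−BH-01 = (40, 35, +0.43).
Determinant of the coordinate differences = 45·35 − 40·80 = -1625.
∂h/∂x = [(+0.74)·35 − (+0.43)·80] / -1625 = +0.005231
∂h/∂y = [45·(+0.43) − 40·(+0.74)] / -1625 = +0.006308
|∇h| = √(0.005231² + 0.006308²) = 0.008195
Seepage velocity v = K·i/n = 11.0 × 0.008195 / 0.33 = 0.2732 m/day.
t = 1000 / 0.2732 = 3660 days = 10 years.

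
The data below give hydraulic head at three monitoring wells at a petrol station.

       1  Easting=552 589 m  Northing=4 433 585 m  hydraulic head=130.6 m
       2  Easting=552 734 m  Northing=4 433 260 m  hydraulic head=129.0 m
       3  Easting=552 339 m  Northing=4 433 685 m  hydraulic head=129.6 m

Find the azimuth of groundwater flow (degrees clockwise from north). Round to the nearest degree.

With h = a·x + b·y + c and 1 as origin, the differences give:
  145·a + (-325)·b = -1.6
  (-250)·a + 100·b = -1.0
Eliminate b (×100 and ×(-325), subtract): -66750·a = -485.00 → a = ∂h/∂x = +0.007266
Back-substitute: b = ∂h/∂y = +0.008165.
Flow direction (−∇h) has components (-0.007266 E, -0.008165 N).
Azimuth = atan2(E, N) = atan2(-0.007266, -0.008165) = 221.7° ≈ 222°.

222°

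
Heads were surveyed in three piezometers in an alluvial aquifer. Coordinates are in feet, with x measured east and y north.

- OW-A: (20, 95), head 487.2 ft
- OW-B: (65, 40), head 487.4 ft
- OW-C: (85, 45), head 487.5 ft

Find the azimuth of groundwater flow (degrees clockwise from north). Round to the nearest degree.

266°

Three-point gradient (reference OW-A): Δ to OW-B = (45, -55, +0.2), Δ to OW-C = (65, -50, +0.3).
∂h/∂x = +0.004906, ∂h/∂y = +0.0003774 (det = 1325).
Flow direction (−∇h) has components (-0.004906 E, -0.0003774 N).
Azimuth = atan2(E, N) = atan2(-0.004906, -0.0003774) = 265.6° ≈ 266°.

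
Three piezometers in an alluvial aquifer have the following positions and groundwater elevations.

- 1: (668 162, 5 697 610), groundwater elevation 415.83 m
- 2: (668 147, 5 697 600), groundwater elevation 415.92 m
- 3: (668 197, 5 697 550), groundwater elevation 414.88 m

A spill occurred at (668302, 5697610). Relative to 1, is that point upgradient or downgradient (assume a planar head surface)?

Differences from 1: to 2 (Δx, Δy, Δh) = (-15, -10, +0.09); to 3 = (35, -60, -0.95).
Determinant of the coordinate differences = (-15)·(-60) − 35·(-10) = 1250.
∂h/∂x = [(+0.09)·(-60) − (-0.95)·(-10)] / 1250 = -0.01192
∂h/∂y = [(-15)·(-0.95) − 35·(+0.09)] / 1250 = +0.008880
Head at (668302, 5697610) = 415.83 + (-0.01192)·(140) + (+0.008880)·(0) = 414.16 m.
That is lower than the 415.83 m at 1, so the point is downgradient.

downgradient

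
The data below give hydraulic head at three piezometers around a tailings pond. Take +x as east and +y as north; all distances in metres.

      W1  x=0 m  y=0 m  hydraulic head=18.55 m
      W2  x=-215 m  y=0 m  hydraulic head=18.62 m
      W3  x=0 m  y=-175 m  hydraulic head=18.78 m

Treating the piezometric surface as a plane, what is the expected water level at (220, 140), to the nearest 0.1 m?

18.3 m

∂h/∂x = (18.62 − 18.55) / (-215 − 0) = -0.0003256
∂h/∂y = (18.78 − 18.55) / (-175 − 0) = -0.001314
h(220, 140) = 18.55 + (-0.0003256)·(220) + (-0.001314)·(140) = 18.55 -0.072 -0.184 = 18.294 m.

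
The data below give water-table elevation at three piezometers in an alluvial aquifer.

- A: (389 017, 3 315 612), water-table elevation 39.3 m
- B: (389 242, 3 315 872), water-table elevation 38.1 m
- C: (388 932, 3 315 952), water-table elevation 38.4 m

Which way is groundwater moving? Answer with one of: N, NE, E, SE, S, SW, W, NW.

Taking A as reference: B−A = (225, 260, -1.2); C−A = (-85, 340, -0.9).
Determinant of the coordinate differences = 225·340 − (-85)·260 = 98600.
∂h/∂x = [(-1.2)·340 − (-0.9)·260] / 98600 = -0.001765
∂h/∂y = [225·(-0.9) − (-85)·(-1.2)] / 98600 = -0.003088
Flow = −∇h = (+0.001765 east, +0.003088 north), which points northeast.

NE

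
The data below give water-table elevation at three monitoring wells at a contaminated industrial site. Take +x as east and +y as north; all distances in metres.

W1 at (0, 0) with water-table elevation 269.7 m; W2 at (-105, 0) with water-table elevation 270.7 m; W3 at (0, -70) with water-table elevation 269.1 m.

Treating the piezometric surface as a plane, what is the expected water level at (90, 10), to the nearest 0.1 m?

∂h/∂x = (270.7 − 269.7) / (-105 − 0) = -0.009524
∂h/∂y = (269.1 − 269.7) / (-70 − 0) = +0.008571
h(90, 10) = 269.7 + (-0.009524)·(90) + (+0.008571)·(10) = 269.7 -0.857 +0.086 = 268.929 m.

268.9 m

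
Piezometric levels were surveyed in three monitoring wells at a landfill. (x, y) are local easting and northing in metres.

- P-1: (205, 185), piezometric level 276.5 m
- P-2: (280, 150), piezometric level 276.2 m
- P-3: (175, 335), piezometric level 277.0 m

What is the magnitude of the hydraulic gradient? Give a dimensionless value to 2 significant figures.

0.0039

Differences from P-1: to P-2 (Δx, Δy, Δh) = (75, -35, -0.3); to P-3 = (-30, 150, +0.5).
Determinant of the coordinate differences = 75·150 − (-30)·(-35) = 10200.
∂h/∂x = [(-0.3)·150 − (+0.5)·(-35)] / 10200 = -0.002696
∂h/∂y = [75·(+0.5) − (-30)·(-0.3)] / 10200 = +0.002794
|∇h| = √(-0.002696² + 0.002794²) = 0.003883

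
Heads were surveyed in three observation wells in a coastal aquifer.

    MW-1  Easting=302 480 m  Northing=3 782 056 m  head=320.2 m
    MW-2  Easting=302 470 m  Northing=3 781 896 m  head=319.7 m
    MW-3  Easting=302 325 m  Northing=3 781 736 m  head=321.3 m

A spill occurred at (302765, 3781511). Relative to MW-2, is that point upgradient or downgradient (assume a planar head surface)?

downgradient

Differences from MW-1: to MW-2 (Δx, Δy, Δh) = (-10, -160, -0.5); to MW-3 = (-155, -320, +1.1).
Determinant of the coordinate differences = (-10)·(-320) − (-155)·(-160) = -21600.
∂h/∂x = [(-0.5)·(-320) − (+1.1)·(-160)] / -21600 = -0.01556
∂h/∂y = [(-10)·(+1.1) − (-155)·(-0.5)] / -21600 = +0.004097
Head at (302765, 3781511) = 320.2 + (-0.01556)·(285) + (+0.004097)·(-545) = 313.53 m.
That is lower than the 319.7 m at MW-2, so the point is downgradient.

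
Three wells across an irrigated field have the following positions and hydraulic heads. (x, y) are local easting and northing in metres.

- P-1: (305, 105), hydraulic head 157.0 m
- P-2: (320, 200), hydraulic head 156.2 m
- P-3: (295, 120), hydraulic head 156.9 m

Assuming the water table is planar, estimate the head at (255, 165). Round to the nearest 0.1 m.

Taking P-1 as reference: P-2−P-1 = (15, 95, -0.8); P-3−P-1 = (-10, 15, -0.1).
Determinant of the coordinate differences = 15·15 − (-10)·95 = 1175.
∂h/∂x = [(-0.8)·15 − (-0.1)·95] / 1175 = -0.002128
∂h/∂y = [15·(-0.1) − (-10)·(-0.8)] / 1175 = -0.008085
h(255, 165) = 157.0 + (-0.002128)·(-50) + (-0.008085)·(60) = 157.0 +0.106 -0.485 = 156.621 m.

156.6 m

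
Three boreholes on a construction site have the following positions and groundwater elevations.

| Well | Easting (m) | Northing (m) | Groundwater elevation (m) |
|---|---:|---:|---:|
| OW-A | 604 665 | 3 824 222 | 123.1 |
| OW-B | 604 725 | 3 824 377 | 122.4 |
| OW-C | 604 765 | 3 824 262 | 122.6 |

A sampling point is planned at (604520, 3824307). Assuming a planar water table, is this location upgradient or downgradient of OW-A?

upgradient

Taking OW-A as reference: OW-B−OW-A = (60, 155, -0.7); OW-C−OW-A = (100, 40, -0.5).
Determinant of the coordinate differences = 60·40 − 100·155 = -13100.
∂h/∂x = [(-0.7)·40 − (-0.5)·155] / -13100 = -0.003779
∂h/∂y = [60·(-0.5) − 100·(-0.7)] / -13100 = -0.003053
Head at (604520, 3824307) = 123.1 + (-0.003779)·(-145) + (-0.003053)·(85) = 123.39 m.
That is higher than the 123.1 m at OW-A, so the point is upgradient.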